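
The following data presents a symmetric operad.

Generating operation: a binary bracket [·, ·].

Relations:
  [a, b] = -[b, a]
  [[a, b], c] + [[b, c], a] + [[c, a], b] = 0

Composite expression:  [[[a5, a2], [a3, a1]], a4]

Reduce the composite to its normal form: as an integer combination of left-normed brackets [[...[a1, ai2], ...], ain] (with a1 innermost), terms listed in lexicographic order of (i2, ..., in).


Left-normed coefficients sit on the a1-initial expansion words.
Composite bracket: [[[a5, a2], [a3, a1]], a4]
Expanding via [a, b] = ab - ba: 16 signed words (2^4 = 16).
Collect the words opening with a1:
  word a1a3a2a5a4 has sign -1, contributing -[[[[a1, a3], a2], a5], a4]
  word a1a3a5a2a4 has sign +1, contributing +[[[[a1, a3], a5], a2], a4]

-[[[[a1, a3], a2], a5], a4] + [[[[a1, a3], a5], a2], a4]


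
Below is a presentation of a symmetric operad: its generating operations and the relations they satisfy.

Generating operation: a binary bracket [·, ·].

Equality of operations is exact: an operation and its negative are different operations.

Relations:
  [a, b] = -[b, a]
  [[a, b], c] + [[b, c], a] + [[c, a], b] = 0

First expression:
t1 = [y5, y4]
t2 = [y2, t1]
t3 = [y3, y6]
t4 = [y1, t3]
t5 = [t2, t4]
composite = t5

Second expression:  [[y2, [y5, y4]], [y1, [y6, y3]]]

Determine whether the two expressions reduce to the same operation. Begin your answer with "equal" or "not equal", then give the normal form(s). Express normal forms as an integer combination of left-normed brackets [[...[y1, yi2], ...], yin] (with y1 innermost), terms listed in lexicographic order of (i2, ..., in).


not equal: they reduce to [[[[[y1, y3], y6], y2], y4], y5] - [[[[[y1, y3], y6], y2], y5], y4] - [[[[[y1, y3], y6], y4], y5], y2] + [[[[[y1, y3], y6], y5], y4], y2] - [[[[[y1, y6], y3], y2], y4], y5] + [[[[[y1, y6], y3], y2], y5], y4] + [[[[[y1, y6], y3], y4], y5], y2] - [[[[[y1, y6], y3], y5], y4], y2] and -[[[[[y1, y3], y6], y2], y4], y5] + [[[[[y1, y3], y6], y2], y5], y4] + [[[[[y1, y3], y6], y4], y5], y2] - [[[[[y1, y3], y6], y5], y4], y2] + [[[[[y1, y6], y3], y2], y4], y5] - [[[[[y1, y6], y3], y2], y5], y4] - [[[[[y1, y6], y3], y4], y5], y2] + [[[[[y1, y6], y3], y5], y4], y2]

Normal form of the first expression: [[[[[y1, y3], y6], y2], y4], y5] - [[[[[y1, y3], y6], y2], y5], y4] - [[[[[y1, y3], y6], y4], y5], y2] + [[[[[y1, y3], y6], y5], y4], y2] - [[[[[y1, y6], y3], y2], y4], y5] + [[[[[y1, y6], y3], y2], y5], y4] + [[[[[y1, y6], y3], y4], y5], y2] - [[[[[y1, y6], y3], y5], y4], y2]
Normal form of the second expression: -[[[[[y1, y3], y6], y2], y4], y5] + [[[[[y1, y3], y6], y2], y5], y4] + [[[[[y1, y3], y6], y4], y5], y2] - [[[[[y1, y3], y6], y5], y4], y2] + [[[[[y1, y6], y3], y2], y4], y5] - [[[[[y1, y6], y3], y2], y5], y4] - [[[[[y1, y6], y3], y4], y5], y2] + [[[[[y1, y6], y3], y5], y4], y2]
No match — not equal.


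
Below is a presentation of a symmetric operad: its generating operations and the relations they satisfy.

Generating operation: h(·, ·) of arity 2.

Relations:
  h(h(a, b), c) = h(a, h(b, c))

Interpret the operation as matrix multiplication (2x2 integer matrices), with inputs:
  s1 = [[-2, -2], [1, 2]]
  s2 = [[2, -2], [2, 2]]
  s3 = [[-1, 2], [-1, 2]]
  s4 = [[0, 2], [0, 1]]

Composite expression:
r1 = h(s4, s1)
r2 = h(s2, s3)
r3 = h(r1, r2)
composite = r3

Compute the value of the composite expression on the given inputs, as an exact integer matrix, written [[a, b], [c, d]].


h(s4, s1) = [[2, 4], [1, 2]]
h(s2, s3) = [[0, 0], [-4, 8]]
h(h(s4, s1), h(s2, s3)) = [[-16, 32], [-8, 16]]

[[-16, 32], [-8, 16]]


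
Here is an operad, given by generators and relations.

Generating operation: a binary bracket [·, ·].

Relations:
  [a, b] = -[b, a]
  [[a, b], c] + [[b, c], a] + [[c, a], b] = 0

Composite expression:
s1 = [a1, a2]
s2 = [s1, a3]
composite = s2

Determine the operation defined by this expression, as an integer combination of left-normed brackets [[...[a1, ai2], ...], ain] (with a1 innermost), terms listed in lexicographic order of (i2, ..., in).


Left-normed coefficients sit on the a1-initial expansion words.
Composite bracket: [[a1, a2], a3]
Each bracket splits as ab - ba, giving 4 signed words (2^2 = 4).
Words beginning with a1 determine it all:
  a1a2a3 (sign +1) contributes +[[a1, a2], a3]

[[a1, a2], a3]


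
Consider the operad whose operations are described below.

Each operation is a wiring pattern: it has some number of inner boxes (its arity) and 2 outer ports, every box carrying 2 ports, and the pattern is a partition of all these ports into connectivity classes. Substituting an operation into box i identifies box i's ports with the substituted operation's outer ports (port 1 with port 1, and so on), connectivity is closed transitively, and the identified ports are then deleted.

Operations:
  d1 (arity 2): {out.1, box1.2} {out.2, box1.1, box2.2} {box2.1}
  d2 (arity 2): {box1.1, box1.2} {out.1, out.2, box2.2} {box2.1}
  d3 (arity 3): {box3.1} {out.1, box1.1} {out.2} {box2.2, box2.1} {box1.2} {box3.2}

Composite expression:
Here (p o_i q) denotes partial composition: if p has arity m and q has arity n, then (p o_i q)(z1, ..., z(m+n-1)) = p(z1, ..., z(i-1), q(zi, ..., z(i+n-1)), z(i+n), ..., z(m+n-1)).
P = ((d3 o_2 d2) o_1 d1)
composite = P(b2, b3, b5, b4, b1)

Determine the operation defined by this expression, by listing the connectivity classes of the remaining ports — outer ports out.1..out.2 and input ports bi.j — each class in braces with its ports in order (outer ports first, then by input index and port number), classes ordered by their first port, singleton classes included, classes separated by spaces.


{out.1, b2.2} {out.2} {b1.1} {b1.2} {b2.1, b3.2} {b3.1} {b4.1} {b4.2} {b5.1, b5.2}

After gluing at d3, chains via deleted ports link the b-ports.
through d1, on inputs (b2, b3): {out.1, b2.2} {out.2, b2.1, b3.2} {b3.1} (out.j = stage outer ports)
through d2, on inputs (b5, b4): {out.1, out.2, b4.2} {b4.1} {b5.1, b5.2} (out.j = stage outer ports)
through d3, on inputs (b2, b3, b5, b4, b1): {out.1, b2.2} {out.2} {b1.1} {b1.2} {b2.1, b3.2} {b3.1} {b4.1} {b4.2} {b5.1, b5.2} (out.j = stage outer ports)


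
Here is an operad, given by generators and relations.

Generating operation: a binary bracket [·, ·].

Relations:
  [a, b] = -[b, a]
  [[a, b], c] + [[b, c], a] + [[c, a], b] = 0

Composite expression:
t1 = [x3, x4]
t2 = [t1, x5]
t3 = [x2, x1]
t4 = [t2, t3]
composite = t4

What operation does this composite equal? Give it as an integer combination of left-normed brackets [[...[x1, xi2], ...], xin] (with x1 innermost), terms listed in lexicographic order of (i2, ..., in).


A multilinear Lie element is pinned by x1-initial words (x1 innermost).
Composite bracket: [[[x3, x4], x5], [x2, x1]]
Each bracket splits as ab - ba, giving 16 signed words (2^4 = 16).
Words beginning with x1 determine it all:
  x1x2x3x4x5 (sign +1) contributes +[[[[x1, x2], x3], x4], x5]
  x1x2x4x3x5 (sign -1) contributes -[[[[x1, x2], x4], x3], x5]
  x1x2x5x3x4 (sign -1) contributes -[[[[x1, x2], x5], x3], x4]
  x1x2x5x4x3 (sign +1) contributes +[[[[x1, x2], x5], x4], x3]

[[[[x1, x2], x3], x4], x5] - [[[[x1, x2], x4], x3], x5] - [[[[x1, x2], x5], x3], x4] + [[[[x1, x2], x5], x4], x3]


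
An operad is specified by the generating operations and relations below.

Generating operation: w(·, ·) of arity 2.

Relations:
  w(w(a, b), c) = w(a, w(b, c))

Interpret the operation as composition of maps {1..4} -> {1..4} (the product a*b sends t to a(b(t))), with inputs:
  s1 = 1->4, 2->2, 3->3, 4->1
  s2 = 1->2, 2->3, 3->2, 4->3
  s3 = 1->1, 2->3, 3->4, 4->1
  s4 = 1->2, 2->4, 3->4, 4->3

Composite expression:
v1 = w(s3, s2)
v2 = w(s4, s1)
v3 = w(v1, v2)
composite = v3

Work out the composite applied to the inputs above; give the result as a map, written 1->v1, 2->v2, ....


w(s3, s2) = 1->3, 2->4, 3->3, 4->4
w(s4, s1) = 1->3, 2->4, 3->4, 4->2
w(w(s3, s2), w(s4, s1)) = 1->3, 2->4, 3->4, 4->4

1->3, 2->4, 3->4, 4->4


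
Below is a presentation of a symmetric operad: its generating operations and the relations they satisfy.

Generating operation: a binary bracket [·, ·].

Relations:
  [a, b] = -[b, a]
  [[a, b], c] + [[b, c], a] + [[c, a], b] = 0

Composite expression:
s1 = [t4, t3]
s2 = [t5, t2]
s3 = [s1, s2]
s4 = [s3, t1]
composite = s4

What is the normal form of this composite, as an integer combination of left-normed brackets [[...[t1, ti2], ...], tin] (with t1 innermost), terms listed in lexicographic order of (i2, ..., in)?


[[[[t1, t2], t5], t3], t4] - [[[[t1, t2], t5], t4], t3] - [[[[t1, t3], t4], t2], t5] + [[[[t1, t3], t4], t5], t2] + [[[[t1, t4], t3], t2], t5] - [[[[t1, t4], t3], t5], t2] - [[[[t1, t5], t2], t3], t4] + [[[[t1, t5], t2], t4], t3]

Skip Jacobi rewriting: expand, keep t1-initial words, read off terms.
Composite bracket: [[[t4, t3], [t5, t2]], t1]
Expanding via [a, b] = ab - ba: 16 signed words (2^4 = 16).
The t1-initial words carry the normal form:
  sign of t1t2t5t3t4 is +1, so it contributes +[[[[t1, t2], t5], t3], t4]
  sign of t1t2t5t4t3 is -1, so it contributes -[[[[t1, t2], t5], t4], t3]
  sign of t1t3t4t2t5 is -1, so it contributes -[[[[t1, t3], t4], t2], t5]
  sign of t1t3t4t5t2 is +1, so it contributes +[[[[t1, t3], t4], t5], t2]
  sign of t1t4t3t2t5 is +1, so it contributes +[[[[t1, t4], t3], t2], t5]
  sign of t1t4t3t5t2 is -1, so it contributes -[[[[t1, t4], t3], t5], t2]
  sign of t1t5t2t3t4 is -1, so it contributes -[[[[t1, t5], t2], t3], t4]
  sign of t1t5t2t4t3 is +1, so it contributes +[[[[t1, t5], t2], t4], t3]


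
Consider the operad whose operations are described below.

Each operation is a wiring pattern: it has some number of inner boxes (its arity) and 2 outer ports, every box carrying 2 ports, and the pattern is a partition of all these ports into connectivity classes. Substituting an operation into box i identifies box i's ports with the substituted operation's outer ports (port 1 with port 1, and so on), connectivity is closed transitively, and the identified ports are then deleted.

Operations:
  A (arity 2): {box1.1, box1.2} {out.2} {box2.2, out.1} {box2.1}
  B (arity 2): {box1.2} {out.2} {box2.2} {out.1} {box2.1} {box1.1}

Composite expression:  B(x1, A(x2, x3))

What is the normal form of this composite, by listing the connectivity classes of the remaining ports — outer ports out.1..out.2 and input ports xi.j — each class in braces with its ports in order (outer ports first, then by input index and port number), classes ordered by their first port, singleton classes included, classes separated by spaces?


{out.1} {out.2} {x1.1} {x1.2} {x2.1, x2.2} {x3.1} {x3.2}

Connectivity passes through glued B-boundaries; trace each wire chain.
after A, the pattern on (x2, x3) reads {out.1, x3.2} {out.2} {x2.1, x2.2} {x3.1} (out.j = its outer ports)
after B, the pattern on (x1, x2, x3) reads {out.1} {out.2} {x1.1} {x1.2} {x2.1, x2.2} {x3.1} {x3.2} (out.j = its outer ports)


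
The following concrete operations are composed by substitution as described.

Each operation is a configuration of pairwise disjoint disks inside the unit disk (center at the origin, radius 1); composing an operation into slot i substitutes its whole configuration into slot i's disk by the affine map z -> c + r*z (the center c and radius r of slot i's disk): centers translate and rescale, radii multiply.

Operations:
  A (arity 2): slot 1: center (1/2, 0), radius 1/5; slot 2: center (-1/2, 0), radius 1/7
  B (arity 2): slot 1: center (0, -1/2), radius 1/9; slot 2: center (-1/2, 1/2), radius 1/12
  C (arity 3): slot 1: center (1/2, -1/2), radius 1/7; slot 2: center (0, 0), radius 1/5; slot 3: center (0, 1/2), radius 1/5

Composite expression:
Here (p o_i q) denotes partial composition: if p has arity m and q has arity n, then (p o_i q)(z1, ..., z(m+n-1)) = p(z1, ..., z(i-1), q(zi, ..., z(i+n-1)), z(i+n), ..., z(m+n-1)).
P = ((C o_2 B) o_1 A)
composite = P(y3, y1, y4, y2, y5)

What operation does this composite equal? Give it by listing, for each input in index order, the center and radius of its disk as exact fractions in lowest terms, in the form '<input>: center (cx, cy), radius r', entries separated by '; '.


Follow each y-input down from C: c' goes to c + r*c', radius to r*r'.
input y3: applying the 2 nested substitutions gives center (4/7, -1/2), radius 1/35
input y1: applying the 2 nested substitutions gives center (3/7, -1/2), radius 1/49
input y4: applying the 2 nested substitutions gives center (0, -1/10), radius 1/45
input y2: applying the 2 nested substitutions gives center (-1/10, 1/10), radius 1/60
input y5: applying the 1 nested substitution gives center (0, 1/2), radius 1/5

y1: center (3/7, -1/2), radius 1/49; y2: center (-1/10, 1/10), radius 1/60; y3: center (4/7, -1/2), radius 1/35; y4: center (0, -1/10), radius 1/45; y5: center (0, 1/2), radius 1/5


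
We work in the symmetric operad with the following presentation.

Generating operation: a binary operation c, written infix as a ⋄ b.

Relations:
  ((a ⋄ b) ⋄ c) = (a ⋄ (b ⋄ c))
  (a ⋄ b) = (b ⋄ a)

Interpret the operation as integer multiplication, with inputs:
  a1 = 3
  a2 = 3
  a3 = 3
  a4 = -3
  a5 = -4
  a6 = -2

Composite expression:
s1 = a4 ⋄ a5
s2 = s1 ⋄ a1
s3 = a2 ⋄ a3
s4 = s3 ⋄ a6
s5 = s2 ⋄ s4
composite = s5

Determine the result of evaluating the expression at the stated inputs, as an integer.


-648


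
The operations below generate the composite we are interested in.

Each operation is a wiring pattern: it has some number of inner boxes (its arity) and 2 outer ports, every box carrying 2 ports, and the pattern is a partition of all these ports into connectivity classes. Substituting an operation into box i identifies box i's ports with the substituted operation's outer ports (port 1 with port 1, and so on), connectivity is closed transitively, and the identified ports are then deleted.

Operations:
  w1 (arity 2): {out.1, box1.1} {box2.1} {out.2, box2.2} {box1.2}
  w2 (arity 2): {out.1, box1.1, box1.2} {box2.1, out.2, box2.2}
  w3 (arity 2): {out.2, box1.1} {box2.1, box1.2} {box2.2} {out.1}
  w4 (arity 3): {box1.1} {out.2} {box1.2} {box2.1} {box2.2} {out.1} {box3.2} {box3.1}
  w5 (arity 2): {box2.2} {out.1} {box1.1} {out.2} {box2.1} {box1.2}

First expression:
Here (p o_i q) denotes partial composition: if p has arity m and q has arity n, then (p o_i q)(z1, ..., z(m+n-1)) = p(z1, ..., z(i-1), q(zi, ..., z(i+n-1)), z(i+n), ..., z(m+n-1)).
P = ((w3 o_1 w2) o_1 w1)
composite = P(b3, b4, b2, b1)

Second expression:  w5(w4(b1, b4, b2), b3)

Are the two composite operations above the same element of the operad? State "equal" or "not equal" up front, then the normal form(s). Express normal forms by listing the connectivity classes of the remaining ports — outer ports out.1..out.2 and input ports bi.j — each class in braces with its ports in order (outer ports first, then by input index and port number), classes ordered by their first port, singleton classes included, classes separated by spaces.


The first expression reduces to {out.1} {out.2, b3.1, b4.2} {b1.1, b2.1, b2.2} {b1.2} {b3.2} {b4.1}
The second expression reduces to {out.1} {out.2} {b1.1} {b1.2} {b2.1} {b2.2} {b3.1} {b3.2} {b4.1} {b4.2}
The forms do not match — not equal.

not equal; first: {out.1} {out.2, b3.1, b4.2} {b1.1, b2.1, b2.2} {b1.2} {b3.2} {b4.1}; second: {out.1} {out.2} {b1.1} {b1.2} {b2.1} {b2.2} {b3.1} {b3.2} {b4.1} {b4.2}


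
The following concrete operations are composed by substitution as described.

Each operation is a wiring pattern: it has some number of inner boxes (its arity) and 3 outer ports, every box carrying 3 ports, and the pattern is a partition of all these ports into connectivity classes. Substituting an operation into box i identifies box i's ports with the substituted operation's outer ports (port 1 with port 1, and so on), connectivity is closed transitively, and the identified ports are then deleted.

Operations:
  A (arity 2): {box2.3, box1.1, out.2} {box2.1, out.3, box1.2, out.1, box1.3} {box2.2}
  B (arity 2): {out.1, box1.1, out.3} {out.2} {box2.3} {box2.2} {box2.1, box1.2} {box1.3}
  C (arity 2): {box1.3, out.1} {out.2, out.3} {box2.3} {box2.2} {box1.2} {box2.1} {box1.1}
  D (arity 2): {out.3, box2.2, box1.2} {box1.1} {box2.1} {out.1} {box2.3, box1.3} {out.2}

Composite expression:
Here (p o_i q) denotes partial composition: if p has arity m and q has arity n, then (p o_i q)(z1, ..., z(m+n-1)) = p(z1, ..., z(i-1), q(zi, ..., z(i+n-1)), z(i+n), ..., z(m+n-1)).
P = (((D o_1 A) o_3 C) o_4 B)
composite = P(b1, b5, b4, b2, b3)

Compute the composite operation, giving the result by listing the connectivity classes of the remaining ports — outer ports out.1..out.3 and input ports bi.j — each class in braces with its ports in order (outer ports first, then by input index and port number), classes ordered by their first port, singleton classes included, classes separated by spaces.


{out.1} {out.2} {out.3, b1.1, b1.2, b1.3, b5.1, b5.3} {b2.1} {b2.2, b3.1} {b2.3} {b3.2} {b3.3} {b4.1} {b4.2} {b4.3} {b5.2}


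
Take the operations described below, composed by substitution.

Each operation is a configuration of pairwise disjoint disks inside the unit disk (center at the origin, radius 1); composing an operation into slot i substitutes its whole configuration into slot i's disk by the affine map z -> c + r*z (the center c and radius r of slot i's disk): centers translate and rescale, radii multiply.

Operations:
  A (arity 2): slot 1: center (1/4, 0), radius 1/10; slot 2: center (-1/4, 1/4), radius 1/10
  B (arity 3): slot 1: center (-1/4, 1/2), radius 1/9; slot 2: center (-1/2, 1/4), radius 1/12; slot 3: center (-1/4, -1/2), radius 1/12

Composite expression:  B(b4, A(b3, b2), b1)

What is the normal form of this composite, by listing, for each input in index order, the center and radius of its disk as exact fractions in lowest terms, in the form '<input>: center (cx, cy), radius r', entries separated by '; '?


b1: center (-1/4, -1/2), radius 1/12; b2: center (-25/48, 13/48), radius 1/120; b3: center (-23/48, 1/4), radius 1/120; b4: center (-1/4, 1/2), radius 1/9

Affine substitution under B: radii multiply and b-centers shift.
b4: after 1 affine step, its disk has center (-1/4, 1/2), radius 1/9
b3: after 2 affine steps, its disk has center (-23/48, 1/4), radius 1/120
b2: after 2 affine steps, its disk has center (-25/48, 13/48), radius 1/120
b1: after 1 affine step, its disk has center (-1/4, -1/2), radius 1/12


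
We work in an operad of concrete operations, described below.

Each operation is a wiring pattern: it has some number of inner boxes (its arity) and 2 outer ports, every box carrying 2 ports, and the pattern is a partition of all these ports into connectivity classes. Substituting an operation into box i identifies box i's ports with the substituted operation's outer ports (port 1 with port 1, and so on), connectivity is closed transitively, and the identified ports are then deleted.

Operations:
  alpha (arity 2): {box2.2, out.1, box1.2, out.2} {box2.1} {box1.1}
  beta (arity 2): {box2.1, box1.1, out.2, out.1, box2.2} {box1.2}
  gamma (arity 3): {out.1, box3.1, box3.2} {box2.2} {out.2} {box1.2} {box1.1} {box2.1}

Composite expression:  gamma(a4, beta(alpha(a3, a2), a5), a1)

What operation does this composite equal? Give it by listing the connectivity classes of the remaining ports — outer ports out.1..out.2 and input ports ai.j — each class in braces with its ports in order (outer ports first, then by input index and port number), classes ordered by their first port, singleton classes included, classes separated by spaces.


{out.1, a1.1, a1.2} {out.2} {a2.1} {a2.2, a3.2, a5.1, a5.2} {a3.1} {a4.1} {a4.2}

Two ports join when wires chain via gamma-identified ports.
the subtree at alpha composes to {out.1, out.2, a2.2, a3.2} {a2.1} {a3.1} on (a3, a2); out.j = own outer ports
the subtree at beta composes to {out.1, out.2, a2.2, a3.2, a5.1, a5.2} {a2.1} {a3.1} on (a3, a2, a5); out.j = own outer ports
the subtree at gamma composes to {out.1, a1.1, a1.2} {out.2} {a2.1} {a2.2, a3.2, a5.1, a5.2} {a3.1} {a4.1} {a4.2} on (a4, a3, a2, a5, a1); out.j = own outer ports


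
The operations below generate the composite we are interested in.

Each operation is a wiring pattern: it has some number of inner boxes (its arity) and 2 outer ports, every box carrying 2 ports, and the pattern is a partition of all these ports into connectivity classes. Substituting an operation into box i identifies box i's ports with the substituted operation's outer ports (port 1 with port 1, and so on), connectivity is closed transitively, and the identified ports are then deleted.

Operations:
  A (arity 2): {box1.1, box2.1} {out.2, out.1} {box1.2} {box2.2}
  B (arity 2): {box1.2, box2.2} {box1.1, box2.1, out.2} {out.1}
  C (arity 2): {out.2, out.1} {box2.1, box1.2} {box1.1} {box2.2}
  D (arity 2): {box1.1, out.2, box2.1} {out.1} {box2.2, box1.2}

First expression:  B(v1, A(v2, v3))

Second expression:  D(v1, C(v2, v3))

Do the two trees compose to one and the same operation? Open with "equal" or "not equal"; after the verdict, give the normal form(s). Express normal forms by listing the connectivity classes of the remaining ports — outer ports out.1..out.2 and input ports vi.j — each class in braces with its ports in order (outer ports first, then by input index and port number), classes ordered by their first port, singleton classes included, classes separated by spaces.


Reducing the first expression gives {out.1} {out.2, v1.1, v1.2} {v2.1, v3.1} {v2.2} {v3.2}
Reducing the second expression gives {out.1} {out.2, v1.1, v1.2} {v2.1} {v2.2, v3.1} {v3.2}
No match — not equal.

not equal; first: {out.1} {out.2, v1.1, v1.2} {v2.1, v3.1} {v2.2} {v3.2}; second: {out.1} {out.2, v1.1, v1.2} {v2.1} {v2.2, v3.1} {v3.2}


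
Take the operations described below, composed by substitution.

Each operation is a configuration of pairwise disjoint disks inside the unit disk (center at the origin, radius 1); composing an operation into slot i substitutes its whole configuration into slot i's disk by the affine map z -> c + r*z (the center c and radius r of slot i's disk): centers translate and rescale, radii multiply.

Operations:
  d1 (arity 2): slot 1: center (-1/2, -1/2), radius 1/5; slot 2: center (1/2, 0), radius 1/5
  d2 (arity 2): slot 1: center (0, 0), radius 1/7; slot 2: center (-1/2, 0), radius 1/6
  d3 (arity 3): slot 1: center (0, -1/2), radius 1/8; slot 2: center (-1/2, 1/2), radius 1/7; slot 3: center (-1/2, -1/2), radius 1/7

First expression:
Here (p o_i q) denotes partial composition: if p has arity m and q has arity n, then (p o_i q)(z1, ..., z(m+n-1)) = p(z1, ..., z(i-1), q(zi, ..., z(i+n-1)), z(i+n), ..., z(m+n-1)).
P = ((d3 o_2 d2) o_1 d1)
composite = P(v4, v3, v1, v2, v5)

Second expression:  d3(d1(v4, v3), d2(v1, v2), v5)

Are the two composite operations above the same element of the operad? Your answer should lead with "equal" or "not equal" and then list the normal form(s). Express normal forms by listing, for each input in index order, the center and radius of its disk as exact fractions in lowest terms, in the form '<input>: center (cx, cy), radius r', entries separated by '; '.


equal; the common form is v1: center (-1/2, 1/2), radius 1/49; v2: center (-4/7, 1/2), radius 1/42; v3: center (1/16, -1/2), radius 1/40; v4: center (-1/16, -9/16), radius 1/40; v5: center (-1/2, -1/2), radius 1/7


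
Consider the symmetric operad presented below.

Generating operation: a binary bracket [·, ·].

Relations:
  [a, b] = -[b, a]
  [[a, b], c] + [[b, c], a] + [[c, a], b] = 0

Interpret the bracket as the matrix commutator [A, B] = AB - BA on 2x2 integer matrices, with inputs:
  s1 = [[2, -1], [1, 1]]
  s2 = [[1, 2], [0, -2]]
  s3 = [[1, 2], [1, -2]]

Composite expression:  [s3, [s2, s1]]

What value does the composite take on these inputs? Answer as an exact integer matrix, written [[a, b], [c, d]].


[[-1, -23], [13, 1]]

[s2, s1] = [[2, -5], [-3, -2]]
[s3, [s2, s1]] = [[-1, -23], [13, 1]]


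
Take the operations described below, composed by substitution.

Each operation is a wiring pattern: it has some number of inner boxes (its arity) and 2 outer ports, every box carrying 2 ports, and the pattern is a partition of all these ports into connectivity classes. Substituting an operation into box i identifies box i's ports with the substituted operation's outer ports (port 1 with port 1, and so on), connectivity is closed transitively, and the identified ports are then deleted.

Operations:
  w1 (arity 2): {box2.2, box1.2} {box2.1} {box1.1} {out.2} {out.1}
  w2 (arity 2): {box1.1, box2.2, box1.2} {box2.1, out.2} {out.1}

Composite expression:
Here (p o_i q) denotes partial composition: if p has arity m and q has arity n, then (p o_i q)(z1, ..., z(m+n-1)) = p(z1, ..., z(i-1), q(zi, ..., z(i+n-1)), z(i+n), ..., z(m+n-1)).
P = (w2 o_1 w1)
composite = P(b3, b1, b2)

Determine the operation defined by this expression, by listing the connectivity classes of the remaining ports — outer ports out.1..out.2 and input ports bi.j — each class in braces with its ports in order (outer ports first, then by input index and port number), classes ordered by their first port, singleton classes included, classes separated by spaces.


{out.1} {out.2, b2.1} {b1.1} {b1.2, b3.2} {b2.2} {b3.1}

Substituting into w2 glues patterns; closure does the rest.
after w1, the pattern on (b3, b1) reads {out.1} {out.2} {b1.1} {b1.2, b3.2} {b3.1} (out.j = its outer ports)
after w2, the pattern on (b3, b1, b2) reads {out.1} {out.2, b2.1} {b1.1} {b1.2, b3.2} {b2.2} {b3.1} (out.j = its outer ports)


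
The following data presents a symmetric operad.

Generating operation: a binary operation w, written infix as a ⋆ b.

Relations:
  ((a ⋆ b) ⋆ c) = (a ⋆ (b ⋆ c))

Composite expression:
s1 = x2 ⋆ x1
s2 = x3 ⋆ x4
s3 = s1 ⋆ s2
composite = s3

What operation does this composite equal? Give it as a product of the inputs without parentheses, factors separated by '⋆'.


x2 ⋆ x1 ⋆ x3 ⋆ x4

Every regrouping of w is equal, so read the x-inputs in written order.
(x2 ⋆ x1) flattens to x2 ⋆ x1
(x3 ⋆ x4) flattens to x3 ⋆ x4
((x2 ⋆ x1) ⋆ (x3 ⋆ x4)) flattens to x2 ⋆ x1 ⋆ x3 ⋆ x4


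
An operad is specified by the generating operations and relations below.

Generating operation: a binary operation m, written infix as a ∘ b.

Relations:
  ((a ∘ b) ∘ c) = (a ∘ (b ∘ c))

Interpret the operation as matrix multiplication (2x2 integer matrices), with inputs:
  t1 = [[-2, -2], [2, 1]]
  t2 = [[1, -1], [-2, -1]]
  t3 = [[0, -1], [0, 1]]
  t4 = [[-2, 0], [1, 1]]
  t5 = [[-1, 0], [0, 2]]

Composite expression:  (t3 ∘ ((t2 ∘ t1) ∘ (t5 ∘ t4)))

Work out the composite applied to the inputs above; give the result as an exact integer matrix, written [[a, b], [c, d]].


[[-10, -6], [10, 6]]


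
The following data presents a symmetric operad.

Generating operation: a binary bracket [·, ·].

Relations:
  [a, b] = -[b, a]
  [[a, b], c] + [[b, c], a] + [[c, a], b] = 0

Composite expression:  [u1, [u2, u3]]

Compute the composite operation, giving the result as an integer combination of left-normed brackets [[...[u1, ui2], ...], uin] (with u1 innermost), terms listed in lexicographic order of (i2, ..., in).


[[u1, u2], u3] - [[u1, u3], u2]

A multilinear Lie element is pinned by u1-initial words (u1 innermost).
Composite bracket: [u1, [u2, u3]]
The bracket unfolds into 4 signed words via [a, b] = ab - ba (2^2 = 4).
Only words starting with u1 matter:
  u1u2u3 (sign +1) contributes +[[u1, u2], u3]
  u1u3u2 (sign -1) contributes -[[u1, u3], u2]


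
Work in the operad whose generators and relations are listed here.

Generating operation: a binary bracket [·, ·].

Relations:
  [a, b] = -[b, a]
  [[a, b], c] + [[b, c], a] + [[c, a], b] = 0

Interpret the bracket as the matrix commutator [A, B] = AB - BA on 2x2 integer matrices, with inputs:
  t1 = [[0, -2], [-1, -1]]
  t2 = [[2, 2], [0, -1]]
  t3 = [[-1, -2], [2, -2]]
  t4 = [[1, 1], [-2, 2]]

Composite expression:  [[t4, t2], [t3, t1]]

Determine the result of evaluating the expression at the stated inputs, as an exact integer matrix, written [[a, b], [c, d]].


[[-15, 60], [-96, 15]]

[t4, t2] = [[4, -5], [-6, -4]]
[t3, t1] = [[6, 0], [3, -6]]
[[t4, t2], [t3, t1]] = [[-15, 60], [-96, 15]]


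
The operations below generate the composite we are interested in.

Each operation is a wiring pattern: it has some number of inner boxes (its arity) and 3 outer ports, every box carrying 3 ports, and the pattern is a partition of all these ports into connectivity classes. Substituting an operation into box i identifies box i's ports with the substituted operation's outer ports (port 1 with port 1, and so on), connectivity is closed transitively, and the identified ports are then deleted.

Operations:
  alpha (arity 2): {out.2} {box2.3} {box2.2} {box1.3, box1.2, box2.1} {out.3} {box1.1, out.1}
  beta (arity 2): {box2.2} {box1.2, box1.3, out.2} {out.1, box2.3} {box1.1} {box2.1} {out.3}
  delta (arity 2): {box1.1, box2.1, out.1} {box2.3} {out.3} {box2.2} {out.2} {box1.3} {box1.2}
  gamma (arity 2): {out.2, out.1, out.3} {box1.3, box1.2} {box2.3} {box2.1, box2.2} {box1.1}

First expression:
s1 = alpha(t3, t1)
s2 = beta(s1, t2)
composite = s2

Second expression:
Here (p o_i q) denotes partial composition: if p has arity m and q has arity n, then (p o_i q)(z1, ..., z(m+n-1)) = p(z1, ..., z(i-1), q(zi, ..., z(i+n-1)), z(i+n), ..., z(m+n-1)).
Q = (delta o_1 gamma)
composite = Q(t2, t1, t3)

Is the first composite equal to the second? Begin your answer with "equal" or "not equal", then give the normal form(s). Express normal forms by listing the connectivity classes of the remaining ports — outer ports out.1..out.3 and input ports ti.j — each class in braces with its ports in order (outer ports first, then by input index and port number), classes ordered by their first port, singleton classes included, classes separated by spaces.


not equal — first {out.1, t2.3} {out.2} {out.3} {t1.1, t3.2, t3.3} {t1.2} {t1.3} {t2.1} {t2.2} {t3.1}, second {out.1, t3.1} {out.2} {out.3} {t1.1, t1.2} {t1.3} {t2.1} {t2.2, t2.3} {t3.2} {t3.3}

In normal form, the first expression is {out.1, t2.3} {out.2} {out.3} {t1.1, t3.2, t3.3} {t1.2} {t1.3} {t2.1} {t2.2} {t3.1}
In normal form, the second expression is {out.1, t3.1} {out.2} {out.3} {t1.1, t1.2} {t1.3} {t2.1} {t2.2, t2.3} {t3.2} {t3.3}
Distinct normal forms: not equal.


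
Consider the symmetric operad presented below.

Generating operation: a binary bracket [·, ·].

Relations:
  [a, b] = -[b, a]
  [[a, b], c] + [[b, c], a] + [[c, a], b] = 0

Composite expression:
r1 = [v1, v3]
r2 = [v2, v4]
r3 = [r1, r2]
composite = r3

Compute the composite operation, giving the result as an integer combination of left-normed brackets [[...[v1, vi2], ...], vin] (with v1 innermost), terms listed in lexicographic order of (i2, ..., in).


[[[v1, v3], v2], v4] - [[[v1, v3], v4], v2]

Skip Jacobi rewriting: expand, keep v1-initial words, read off terms.
Composite bracket: [[v1, v3], [v2, v4]]
Under [a, b] = ab - ba we get 8 signed associative words (2^3 = 8).
Coefficients come from the v1-initial words:
  v1v3v2v4 appears with sign +1, giving the term +[[[v1, v3], v2], v4]
  v1v3v4v2 appears with sign -1, giving the term -[[[v1, v3], v4], v2]


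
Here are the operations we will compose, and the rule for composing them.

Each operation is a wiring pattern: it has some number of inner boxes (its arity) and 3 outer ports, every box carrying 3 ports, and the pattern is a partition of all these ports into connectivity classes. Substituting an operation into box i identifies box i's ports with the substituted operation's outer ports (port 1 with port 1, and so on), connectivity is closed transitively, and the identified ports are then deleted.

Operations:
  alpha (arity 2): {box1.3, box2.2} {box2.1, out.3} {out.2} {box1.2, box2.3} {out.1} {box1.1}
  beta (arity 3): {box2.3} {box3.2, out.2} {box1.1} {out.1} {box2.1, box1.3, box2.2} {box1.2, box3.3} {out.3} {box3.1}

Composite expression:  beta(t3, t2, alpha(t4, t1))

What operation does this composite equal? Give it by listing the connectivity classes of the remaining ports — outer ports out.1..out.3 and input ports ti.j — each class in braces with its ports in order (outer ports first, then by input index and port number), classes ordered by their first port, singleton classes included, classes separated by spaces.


Reachability decides: close wires over beta-identified ports.
alpha over (t4, t1) gives {out.1} {out.2} {out.3, t1.1} {t1.2, t4.3} {t1.3, t4.2} {t4.1}, out.j being that stage's outer ports
beta over (t3, t2, t4, t1) gives {out.1} {out.2} {out.3} {t1.1, t3.2} {t1.2, t4.3} {t1.3, t4.2} {t2.1, t2.2, t3.3} {t2.3} {t3.1} {t4.1}, out.j being that stage's outer ports

{out.1} {out.2} {out.3} {t1.1, t3.2} {t1.2, t4.3} {t1.3, t4.2} {t2.1, t2.2, t3.3} {t2.3} {t3.1} {t4.1}


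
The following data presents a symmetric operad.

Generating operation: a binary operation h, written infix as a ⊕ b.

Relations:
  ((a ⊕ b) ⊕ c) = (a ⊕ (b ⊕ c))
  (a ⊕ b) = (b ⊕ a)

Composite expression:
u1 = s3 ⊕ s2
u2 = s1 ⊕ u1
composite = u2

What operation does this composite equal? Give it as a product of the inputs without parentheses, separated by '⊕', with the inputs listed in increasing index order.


Any arrangement under h is one operation, so sort the s-inputs.
(s3 ⊕ s2) linearizes to s3 ⊕ s2
(s1 ⊕ (s3 ⊕ s2)) linearizes to s1 ⊕ s3 ⊕ s2
the factors in increasing index order: s1 ⊕ s2 ⊕ s3

s1 ⊕ s2 ⊕ s3


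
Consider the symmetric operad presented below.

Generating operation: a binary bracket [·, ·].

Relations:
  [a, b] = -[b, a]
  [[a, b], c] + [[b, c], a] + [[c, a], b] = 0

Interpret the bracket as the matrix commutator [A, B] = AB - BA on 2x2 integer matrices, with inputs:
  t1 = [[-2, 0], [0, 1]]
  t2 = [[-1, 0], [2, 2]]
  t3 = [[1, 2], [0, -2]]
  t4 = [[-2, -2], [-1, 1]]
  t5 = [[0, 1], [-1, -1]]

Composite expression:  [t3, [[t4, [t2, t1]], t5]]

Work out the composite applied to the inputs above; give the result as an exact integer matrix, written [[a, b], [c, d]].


[[12, 0], [-18, -12]]

[t2, t1] = [[0, 0], [-6, 0]]
[t4, [t2, t1]] = [[12, 0], [-18, -12]]
[[t4, [t2, t1]], t5] = [[18, 24], [6, -18]]
[t3, [[t4, [t2, t1]], t5]] = [[12, 0], [-18, -12]]


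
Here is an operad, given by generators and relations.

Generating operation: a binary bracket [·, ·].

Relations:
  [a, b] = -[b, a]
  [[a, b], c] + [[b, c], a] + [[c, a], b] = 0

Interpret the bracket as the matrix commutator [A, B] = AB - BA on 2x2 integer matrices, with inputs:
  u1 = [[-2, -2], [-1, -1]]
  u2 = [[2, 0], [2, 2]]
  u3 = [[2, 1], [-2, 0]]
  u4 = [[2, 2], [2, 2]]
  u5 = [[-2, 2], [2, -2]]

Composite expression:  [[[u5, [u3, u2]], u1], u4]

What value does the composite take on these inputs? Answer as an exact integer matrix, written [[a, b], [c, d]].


[u3, u2] = [[2, 0], [-4, -2]]
[u5, [u3, u2]] = [[-8, -8], [8, 8]]
[[u5, [u3, u2]], u1] = [[24, 24], [-24, -24]]
[[[u5, [u3, u2]], u1], u4] = [[96, 96], [-96, -96]]

[[96, 96], [-96, -96]]


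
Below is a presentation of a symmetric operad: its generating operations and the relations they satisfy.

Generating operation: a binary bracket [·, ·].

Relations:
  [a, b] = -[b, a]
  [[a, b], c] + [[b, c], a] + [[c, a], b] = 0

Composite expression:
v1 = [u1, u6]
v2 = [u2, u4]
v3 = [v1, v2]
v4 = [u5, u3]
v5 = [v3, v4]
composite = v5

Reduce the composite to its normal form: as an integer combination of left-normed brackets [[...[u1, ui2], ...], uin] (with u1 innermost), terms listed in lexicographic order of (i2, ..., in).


-[[[[[u1, u6], u2], u4], u3], u5] + [[[[[u1, u6], u2], u4], u5], u3] + [[[[[u1, u6], u4], u2], u3], u5] - [[[[[u1, u6], u4], u2], u5], u3]

Expand each bracket as ab - ba; the u1-initial words give the coefficients.
Composite bracket: [[[u1, u6], [u2, u4]], [u5, u3]]
Under [a, b] = ab - ba we get 32 signed associative words (2^5 = 32).
Words beginning with u1 determine it all:
  u1u6u2u4u3u5 appears with sign -1, giving the term -[[[[[u1, u6], u2], u4], u3], u5]
  u1u6u2u4u5u3 appears with sign +1, giving the term +[[[[[u1, u6], u2], u4], u5], u3]
  u1u6u4u2u3u5 appears with sign +1, giving the term +[[[[[u1, u6], u4], u2], u3], u5]
  u1u6u4u2u5u3 appears with sign -1, giving the term -[[[[[u1, u6], u4], u2], u5], u3]


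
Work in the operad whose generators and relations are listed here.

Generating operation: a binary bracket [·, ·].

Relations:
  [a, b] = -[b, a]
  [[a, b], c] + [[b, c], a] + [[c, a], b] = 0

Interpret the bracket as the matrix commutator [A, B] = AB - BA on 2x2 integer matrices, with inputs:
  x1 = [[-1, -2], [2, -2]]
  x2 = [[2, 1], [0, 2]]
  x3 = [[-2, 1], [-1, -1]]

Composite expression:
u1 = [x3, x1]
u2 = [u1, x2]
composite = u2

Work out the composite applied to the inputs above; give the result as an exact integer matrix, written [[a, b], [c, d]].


[[-1, 0], [0, 1]]


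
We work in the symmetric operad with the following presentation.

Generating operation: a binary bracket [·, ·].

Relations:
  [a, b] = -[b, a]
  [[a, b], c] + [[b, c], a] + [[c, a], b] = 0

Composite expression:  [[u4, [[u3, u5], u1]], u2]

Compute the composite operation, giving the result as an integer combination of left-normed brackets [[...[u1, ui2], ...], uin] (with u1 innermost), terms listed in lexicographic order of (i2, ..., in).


In the tensor algebra, words opening u1 carry the u1-anchored form.
Composite bracket: [[u4, [[u3, u5], u1]], u2]
The bracket unfolds into 16 signed words via [a, b] = ab - ba (2^4 = 16).
Collect the words opening with u1:
  sign of u1u3u5u4u2 is +1, so it contributes +[[[[u1, u3], u5], u4], u2]
  sign of u1u5u3u4u2 is -1, so it contributes -[[[[u1, u5], u3], u4], u2]

[[[[u1, u3], u5], u4], u2] - [[[[u1, u5], u3], u4], u2]


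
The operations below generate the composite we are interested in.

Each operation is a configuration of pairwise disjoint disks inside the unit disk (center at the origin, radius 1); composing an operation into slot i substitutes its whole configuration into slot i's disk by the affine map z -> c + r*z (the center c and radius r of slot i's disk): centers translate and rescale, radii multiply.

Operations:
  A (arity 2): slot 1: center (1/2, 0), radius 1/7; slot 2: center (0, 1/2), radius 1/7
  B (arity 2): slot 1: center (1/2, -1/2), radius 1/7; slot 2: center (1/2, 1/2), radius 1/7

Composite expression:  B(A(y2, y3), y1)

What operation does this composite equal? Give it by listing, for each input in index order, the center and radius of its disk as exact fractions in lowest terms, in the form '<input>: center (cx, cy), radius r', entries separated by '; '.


Below B, radii multiply path by path; the y-disk centers shift.
tracing y2 down its 2-map path: center (4/7, -1/2), radius 1/49
tracing y3 down its 2-map path: center (1/2, -3/7), radius 1/49
tracing y1 down its 1-map path: center (1/2, 1/2), radius 1/7

y1: center (1/2, 1/2), radius 1/7; y2: center (4/7, -1/2), radius 1/49; y3: center (1/2, -3/7), radius 1/49


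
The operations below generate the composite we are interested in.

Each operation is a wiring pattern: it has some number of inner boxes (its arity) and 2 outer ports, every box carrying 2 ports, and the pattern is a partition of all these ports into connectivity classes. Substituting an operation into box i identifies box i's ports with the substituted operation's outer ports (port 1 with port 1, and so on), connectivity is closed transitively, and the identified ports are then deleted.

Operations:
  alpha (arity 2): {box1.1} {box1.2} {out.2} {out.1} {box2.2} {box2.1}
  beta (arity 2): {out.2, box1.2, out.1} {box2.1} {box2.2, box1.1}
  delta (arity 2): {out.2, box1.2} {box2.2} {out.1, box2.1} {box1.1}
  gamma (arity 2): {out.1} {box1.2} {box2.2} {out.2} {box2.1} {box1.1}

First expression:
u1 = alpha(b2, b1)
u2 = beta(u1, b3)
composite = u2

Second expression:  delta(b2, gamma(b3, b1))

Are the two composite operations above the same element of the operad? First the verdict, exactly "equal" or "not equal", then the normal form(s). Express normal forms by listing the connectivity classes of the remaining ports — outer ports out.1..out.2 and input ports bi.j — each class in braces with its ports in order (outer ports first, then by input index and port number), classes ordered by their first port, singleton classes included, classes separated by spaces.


Reducing the first expression gives {out.1, out.2} {b1.1} {b1.2} {b2.1} {b2.2} {b3.1} {b3.2}
Reducing the second expression gives {out.1} {out.2, b2.2} {b1.1} {b1.2} {b2.1} {b3.1} {b3.2}
Distinct normal forms: not equal.

not equal; first: {out.1, out.2} {b1.1} {b1.2} {b2.1} {b2.2} {b3.1} {b3.2}; second: {out.1} {out.2, b2.2} {b1.1} {b1.2} {b2.1} {b3.1} {b3.2}
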